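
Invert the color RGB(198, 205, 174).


Invert: (255-R, 255-G, 255-B)
R: 255-198 = 57
G: 255-205 = 50
B: 255-174 = 81
= RGB(57, 50, 81)


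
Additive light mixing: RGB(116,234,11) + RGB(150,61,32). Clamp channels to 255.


Additive: each channel = min(255, C₁+C₂)
R: 116+150 = 266 → 255
G: 234+61 = 295 → 255
B: 11+32 = 43 → 43
= RGB(255, 255, 43)


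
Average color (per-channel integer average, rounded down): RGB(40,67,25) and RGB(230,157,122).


Midpoint: each channel = ⌊(C₁+C₂)/2⌋
R: ⌊(40+230)/2⌋ = 135
G: ⌊(67+157)/2⌋ = 112
B: ⌊(25+122)/2⌋ = 73
= RGB(135, 112, 73)


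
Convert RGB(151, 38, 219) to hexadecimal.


R = 151 → 97 (hex)
G = 38 → 26 (hex)
B = 219 → DB (hex)
Hex = #9726DB


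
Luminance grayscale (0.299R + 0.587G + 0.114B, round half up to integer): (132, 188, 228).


Gray = 0.299×R + 0.587×G + 0.114×B
Gray = 0.299×132 + 0.587×188 + 0.114×228
Gray = 39.468 + 110.356 + 25.992
Gray = 175.816 → round half up → 176
Gray = 176


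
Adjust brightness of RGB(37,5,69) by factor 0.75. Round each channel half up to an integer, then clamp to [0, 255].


Multiply each channel by 0.75, round half up, clamp to [0, 255]
R: 37×0.75 = 27.75 → round → 28
G: 5×0.75 = 3.75 → round → 4
B: 69×0.75 = 51.75 → round → 52
= RGB(28, 4, 52)


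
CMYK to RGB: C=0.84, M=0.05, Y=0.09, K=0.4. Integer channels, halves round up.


R = 255 × (1-C) × (1-K) = 255 × 0.16 × 0.60 = 24.48 → 24
G = 255 × (1-M) × (1-K) = 255 × 0.95 × 0.60 = 145.35 → 145
B = 255 × (1-Y) × (1-K) = 255 × 0.91 × 0.60 = 139.23 → 139
= RGB(24, 145, 139)


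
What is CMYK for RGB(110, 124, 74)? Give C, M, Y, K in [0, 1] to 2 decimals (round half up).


R'=110/255≈0.4314, G'=124/255≈0.4863, B'=74/255≈0.2902
K = 1 - max(R',G',B') = 1 - 124/255 = 131/255 = 0.51372… → 0.51
(1-R'-K)/(1-K) simplifies to (max-R)/max with max = 124:
C = (124-110)/124 = 14/124 = 0.11290… → 0.11
M = (124-124)/124 = 0/124 = 0 → 0.00
Y = (124-74)/124 = 50/124 = 0.40322… → 0.40
= CMYK(0.11, 0.00, 0.40, 0.51)


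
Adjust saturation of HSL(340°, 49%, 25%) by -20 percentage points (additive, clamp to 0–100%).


Original S = 49%
Adjustment = -20 percentage points
New S = 49 + (-20) = 29
Clamp to [0, 100] → 29
= HSL(340°, 29%, 25%)


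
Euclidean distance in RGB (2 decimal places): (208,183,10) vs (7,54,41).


d = √[(R₁-R₂)² + (G₁-G₂)² + (B₁-B₂)²]
d = √[(208-7)² + (183-54)² + (10-41)²]
d = √[40401 + 16641 + 961]
d = √58003
d ≈ 240.84


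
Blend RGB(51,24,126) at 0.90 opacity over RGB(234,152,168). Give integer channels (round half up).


C = α×F + (1-α)×B, with 1-α = 0.10
R: 0.90×51 + 0.10×234 = 45.90 + 23.40 = 69.30 → 69
G: 0.90×24 + 0.10×152 = 21.60 + 15.20 = 36.80 → 37
B: 0.90×126 + 0.10×168 = 113.40 + 16.80 = 130.20 → 130
= RGB(69, 37, 130)


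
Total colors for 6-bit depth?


Colors = 2^bits = 2^6
= 64 colors


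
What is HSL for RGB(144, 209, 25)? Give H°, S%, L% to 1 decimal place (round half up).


Normalize: R'=144/255≈0.5647, G'=209/255≈0.8196, B'=25/255≈0.0980
Max=209/255, Min=25/255, Δ=Max-Min=184/255
L = (Max+Min)/2 = (209+25)/510 = 234/510 = 0.45882… → L = 45.9%
L ≤ 0.5 → S = Δ/(Max+Min) = 184/(209+25) = 184/234 = 0.78632… → S = 78.6%
(the 1/255 factors cancel in S and H, so raw channel differences can be used)
Max is G' → H = 60 × ((B-R)/Δ + 2) = 60 × ((25-144)/184 + 2)
  -119/184 + 2 = -0.6467… + 2 = 1.3532…
  H = 60 × 1.3532… = 81.195…° → H = 81.2°
= HSL(81.2°, 78.6%, 45.9%)


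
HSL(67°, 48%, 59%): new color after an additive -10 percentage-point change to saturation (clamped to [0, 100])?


Original S = 48%
Adjustment = -10 percentage points
New S = 48 + (-10) = 38
Clamp to [0, 100] → 38
= HSL(67°, 38%, 59%)


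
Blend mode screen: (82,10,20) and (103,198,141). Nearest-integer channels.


Screen: C = 255 - (255-A)×(255-B)/255, rounded to nearest integer
R: 255 - (255-82)×(255-103)/255 = 255 - 26296/255 ≈ 255 - 103.122 = 151.878 → 152
G: 255 - (255-10)×(255-198)/255 = 255 - 13965/255 ≈ 255 - 54.765 = 200.235 → 200
B: 255 - (255-20)×(255-141)/255 = 255 - 26790/255 ≈ 255 - 105.059 = 149.941 → 150
= RGB(152, 200, 150)


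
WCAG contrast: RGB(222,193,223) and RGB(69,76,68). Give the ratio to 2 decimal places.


Linearize each sRGB channel c=v/255: c/12.92 if c ≤ 0.04045 else ((c+0.055)/1.055)^2.4
L = 0.2126×R_lin + 0.7152×G_lin + 0.0722×B_lin
Color 1 (222,193,223):
  R=222: 222/255≈0.8706 > 0.04045 → ((0.8706+0.055)/1.055)^2.4 ≈ 0.73046
  G=193: 193/255≈0.7569 > 0.04045 → ((0.7569+0.055)/1.055)^2.4 ≈ 0.53328
  B=223: 223/255≈0.8745 > 0.04045 → ((0.8745+0.055)/1.055)^2.4 ≈ 0.73791
  L1 = 0.2126×0.73046 + 0.7152×0.53328 + 0.0722×0.73791 ≈ 0.58997
Color 2 (69,76,68):
  R=69: 69/255≈0.2706 > 0.04045 → ((0.2706+0.055)/1.055)^2.4 ≈ 0.05951
  G=76: 76/255≈0.2980 > 0.04045 → ((0.2980+0.055)/1.055)^2.4 ≈ 0.07227
  B=68: 68/255≈0.2667 > 0.04045 → ((0.2667+0.055)/1.055)^2.4 ≈ 0.05781
  L2 = 0.2126×0.05951 + 0.7152×0.07227 + 0.0722×0.05781 ≈ 0.06851
Lighter = 0.58997, Darker = 0.06851
Ratio = (L_lighter + 0.05) / (L_darker + 0.05)
Ratio = (0.58997 + 0.05) / (0.06851 + 0.05) = 0.63997 / 0.11851 ≈ 5.4000
Ratio ≈ 5.40:1


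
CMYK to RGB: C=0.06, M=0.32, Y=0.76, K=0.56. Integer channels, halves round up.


R = 255 × (1-C) × (1-K) = 255 × 0.94 × 0.44 = 105.468 → 105
G = 255 × (1-M) × (1-K) = 255 × 0.68 × 0.44 = 76.296 → 76
B = 255 × (1-Y) × (1-K) = 255 × 0.24 × 0.44 = 26.928 → 27
= RGB(105, 76, 27)


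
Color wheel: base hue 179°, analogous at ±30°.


Base hue: 179°
Left analog: (179 - 30) mod 360 = 149°
Right analog: (179 + 30) mod 360 = 209°
Analogous hues = 149° and 209°


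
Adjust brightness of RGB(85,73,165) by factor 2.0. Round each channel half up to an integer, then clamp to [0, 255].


Multiply each channel by 2.0, round half up, clamp to [0, 255]
R: 85×2.0 = 170
G: 73×2.0 = 146
B: 165×2.0 = 330 → clamp → 255
= RGB(170, 146, 255)


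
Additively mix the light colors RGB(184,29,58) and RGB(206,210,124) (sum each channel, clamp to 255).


Additive: each channel = min(255, C₁+C₂)
R: 184+206 = 390 → 255
G: 29+210 = 239 → 239
B: 58+124 = 182 → 182
= RGB(255, 239, 182)


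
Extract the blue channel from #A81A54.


Color: #A81A54
R = A8 = 168
G = 1A = 26
B = 54 = 84
Blue = 84


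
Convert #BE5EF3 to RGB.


BE → 190 (R)
5E → 94 (G)
F3 → 243 (B)
= RGB(190, 94, 243)


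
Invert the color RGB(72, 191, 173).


Invert: (255-R, 255-G, 255-B)
R: 255-72 = 183
G: 255-191 = 64
B: 255-173 = 82
= RGB(183, 64, 82)


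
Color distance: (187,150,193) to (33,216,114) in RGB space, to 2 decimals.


d = √[(R₁-R₂)² + (G₁-G₂)² + (B₁-B₂)²]
d = √[(187-33)² + (150-216)² + (193-114)²]
d = √[23716 + 4356 + 6241]
d = √34313
d ≈ 185.24


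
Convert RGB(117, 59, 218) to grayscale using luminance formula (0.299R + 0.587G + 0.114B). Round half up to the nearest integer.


Gray = 0.299×R + 0.587×G + 0.114×B
Gray = 0.299×117 + 0.587×59 + 0.114×218
Gray = 34.983 + 34.633 + 24.852
Gray = 94.468 → round half up → 94
Gray = 94


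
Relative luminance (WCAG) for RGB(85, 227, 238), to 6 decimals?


Linearize each channel (sRGB transfer function): c = v/255; c_lin = c/12.92 if c ≤ 0.04045, else ((c+0.055)/1.055)^2.4
  R: 85/255 ≈ 0.333333 > 0.04045 → ((0.333333+0.055)/1.055)^2.4 ≈ 0.090842
  G: 227/255 ≈ 0.890196 > 0.04045 → ((0.890196+0.055)/1.055)^2.4 ≈ 0.768151
  B: 238/255 ≈ 0.933333 > 0.04045 → ((0.933333+0.055)/1.055)^2.4 ≈ 0.854993
R_lin = 0.090842, G_lin = 0.768151, B_lin = 0.854993
L = 0.2126×R + 0.7152×G + 0.0722×B
L = 0.2126×0.090842 + 0.7152×0.768151 + 0.0722×0.854993
L ≈ 0.630425


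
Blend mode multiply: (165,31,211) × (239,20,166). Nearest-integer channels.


Multiply: C = A×B/255, rounded to nearest integer
R: 165×239/255 = 39435/255 ≈ 154.647 → 155
G: 31×20/255 = 620/255 ≈ 2.431 → 2
B: 211×166/255 = 35026/255 ≈ 137.357 → 137
= RGB(155, 2, 137)


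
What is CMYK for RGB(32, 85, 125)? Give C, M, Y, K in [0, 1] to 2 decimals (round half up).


R'=32/255≈0.1255, G'=85/255≈0.3333, B'=125/255≈0.4902
K = 1 - max(R',G',B') = 1 - 125/255 = 130/255 = 0.50980… → 0.51
(1-R'-K)/(1-K) simplifies to (max-R)/max with max = 125:
C = (125-32)/125 = 93/125 = 0.744 → 0.74
M = (125-85)/125 = 40/125 = 0.32 → 0.32
Y = (125-125)/125 = 0/125 = 0 → 0.00
= CMYK(0.74, 0.32, 0.00, 0.51)


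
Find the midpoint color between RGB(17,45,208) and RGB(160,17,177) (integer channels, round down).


Midpoint: each channel = ⌊(C₁+C₂)/2⌋
R: ⌊(17+160)/2⌋ = 88
G: ⌊(45+17)/2⌋ = 31
B: ⌊(208+177)/2⌋ = 192
= RGB(88, 31, 192)


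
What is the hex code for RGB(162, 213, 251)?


R = 162 → A2 (hex)
G = 213 → D5 (hex)
B = 251 → FB (hex)
Hex = #A2D5FB


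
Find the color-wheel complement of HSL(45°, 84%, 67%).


Complement = opposite side of color wheel = hue + 180°
H' = (45 + 180) mod 360 = 225°
S and L unchanged.
= HSL(225°, 84%, 67%)


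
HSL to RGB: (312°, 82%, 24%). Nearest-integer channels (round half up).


H=312°, S=0.82, L=0.24
C = (1-|2L-1|)×S = (1-|-0.52|)×0.82 = 0.3936
H' = H/60 = 312/60 ≈ 5.2000; X = C×(1-|H' mod 2 - 1|) = 0.31488
m = L - C/2 = 0.24 - 0.1968 = 0.0432
Sector ⌊H'⌋ = 5 → (R',G',B') = (0.3936, 0.0, 0.31488)
RGB = ((R'+m)×255, (G'+m)×255, (B'+m)×255) = (111.384, 11.016, 91.3104)
Round half up → RGB(111, 11, 91)


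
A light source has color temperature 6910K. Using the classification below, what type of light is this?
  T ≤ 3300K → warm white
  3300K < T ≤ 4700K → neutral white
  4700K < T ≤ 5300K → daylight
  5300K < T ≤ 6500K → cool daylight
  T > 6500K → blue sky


Temperature: 6910K
6910K > 6500K → blue sky
Classification: blue sky


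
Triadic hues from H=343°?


Triadic: equally spaced at 120° intervals
H1 = 343°
H2 = (343 + 120) mod 360 = 103°
H3 = (343 + 240) mod 360 = 223°
Triadic = 343°, 103°, 223°


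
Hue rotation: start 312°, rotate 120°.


New hue = (H + rotation) mod 360
New hue = (312 + 120) mod 360
= 432 mod 360
= 72°


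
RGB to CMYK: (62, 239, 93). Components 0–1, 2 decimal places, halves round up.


R'=62/255≈0.2431, G'=239/255≈0.9373, B'=93/255≈0.3647
K = 1 - max(R',G',B') = 1 - 239/255 = 16/255 = 0.06274… → 0.06
(1-R'-K)/(1-K) simplifies to (max-R)/max with max = 239:
C = (239-62)/239 = 177/239 = 0.74058… → 0.74
M = (239-239)/239 = 0/239 = 0 → 0.00
Y = (239-93)/239 = 146/239 = 0.61087… → 0.61
= CMYK(0.74, 0.00, 0.61, 0.06)


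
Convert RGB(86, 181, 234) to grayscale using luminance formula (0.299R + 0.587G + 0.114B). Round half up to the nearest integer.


Gray = 0.299×R + 0.587×G + 0.114×B
Gray = 0.299×86 + 0.587×181 + 0.114×234
Gray = 25.714 + 106.247 + 26.676
Gray = 158.637 → round half up → 159
Gray = 159


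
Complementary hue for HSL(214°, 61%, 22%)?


Complement = opposite side of color wheel = hue + 180°
H' = (214 + 180) mod 360 = 34°
S and L unchanged.
= HSL(34°, 61%, 22%)


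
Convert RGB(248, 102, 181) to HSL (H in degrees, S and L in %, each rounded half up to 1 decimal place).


Normalize: R'=248/255≈0.9725, G'=102/255≈0.4000, B'=181/255≈0.7098
Max=248/255, Min=102/255, Δ=Max-Min=146/255
L = (Max+Min)/2 = (248+102)/510 = 350/510 = 0.68627… → L = 68.6%
L > 0.5 → S = Δ/(2-Max-Min) = 146/(510-248-102) = 146/160 = 0.9125 → S = 91.3%
(the 1/255 factors cancel in S and H, so raw channel differences can be used)
Max is R' → H = 60 × (((G-B)/Δ) mod 6) = 60 × (((102-181)/146) mod 6)
  (-79)/146 = -0.5410…; negative, so add 6 → 5.4589…
  H = 60 × 5.4589… = 327.534…° → H = 327.5°
= HSL(327.5°, 91.3%, 68.6%)


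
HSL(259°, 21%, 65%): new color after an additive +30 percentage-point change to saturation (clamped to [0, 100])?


Original S = 21%
Adjustment = +30 percentage points
New S = 21 + (30) = 51
Clamp to [0, 100] → 51
= HSL(259°, 51%, 65%)


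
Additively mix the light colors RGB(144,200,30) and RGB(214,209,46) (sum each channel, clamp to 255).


Additive: each channel = min(255, C₁+C₂)
R: 144+214 = 358 → 255
G: 200+209 = 409 → 255
B: 30+46 = 76 → 76
= RGB(255, 255, 76)


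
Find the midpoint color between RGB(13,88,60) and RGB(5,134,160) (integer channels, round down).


Midpoint: each channel = ⌊(C₁+C₂)/2⌋
R: ⌊(13+5)/2⌋ = 9
G: ⌊(88+134)/2⌋ = 111
B: ⌊(60+160)/2⌋ = 110
= RGB(9, 111, 110)


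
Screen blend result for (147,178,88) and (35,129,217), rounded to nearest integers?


Screen: C = 255 - (255-A)×(255-B)/255, rounded to nearest integer
R: 255 - (255-147)×(255-35)/255 = 255 - 23760/255 ≈ 255 - 93.176 = 161.824 → 162
G: 255 - (255-178)×(255-129)/255 = 255 - 9702/255 ≈ 255 - 38.047 = 216.953 → 217
B: 255 - (255-88)×(255-217)/255 = 255 - 6346/255 ≈ 255 - 24.886 = 230.114 → 230
= RGB(162, 217, 230)


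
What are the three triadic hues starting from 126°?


Triadic: equally spaced at 120° intervals
H1 = 126°
H2 = (126 + 120) mod 360 = 246°
H3 = (126 + 240) mod 360 = 6°
Triadic = 126°, 246°, 6°


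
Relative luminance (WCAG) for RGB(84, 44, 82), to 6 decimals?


Linearize each channel (sRGB transfer function): c = v/255; c_lin = c/12.92 if c ≤ 0.04045, else ((c+0.055)/1.055)^2.4
  R: 84/255 ≈ 0.329412 > 0.04045 → ((0.329412+0.055)/1.055)^2.4 ≈ 0.088656
  G: 44/255 ≈ 0.172549 > 0.04045 → ((0.172549+0.055)/1.055)^2.4 ≈ 0.025187
  B: 82/255 ≈ 0.321569 > 0.04045 → ((0.321569+0.055)/1.055)^2.4 ≈ 0.084376
R_lin = 0.088656, G_lin = 0.025187, B_lin = 0.084376
L = 0.2126×R + 0.7152×G + 0.0722×B
L = 0.2126×0.088656 + 0.7152×0.025187 + 0.0722×0.084376
L ≈ 0.042954


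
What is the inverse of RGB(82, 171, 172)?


Invert: (255-R, 255-G, 255-B)
R: 255-82 = 173
G: 255-171 = 84
B: 255-172 = 83
= RGB(173, 84, 83)


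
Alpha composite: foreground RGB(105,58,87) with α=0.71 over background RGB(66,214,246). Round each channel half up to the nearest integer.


C = α×F + (1-α)×B, with 1-α = 0.29
R: 0.71×105 + 0.29×66 = 74.55 + 19.14 = 93.69 → 94
G: 0.71×58 + 0.29×214 = 41.18 + 62.06 = 103.24 → 103
B: 0.71×87 + 0.29×246 = 61.77 + 71.34 = 133.11 → 133
= RGB(94, 103, 133)


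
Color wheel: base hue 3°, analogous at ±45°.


Base hue: 3°
Left analog: (3 - 45) mod 360 = 318°
Right analog: (3 + 45) mod 360 = 48°
Analogous hues = 318° and 48°


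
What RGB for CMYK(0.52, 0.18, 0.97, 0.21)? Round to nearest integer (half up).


R = 255 × (1-C) × (1-K) = 255 × 0.48 × 0.79 = 96.696 → 97
G = 255 × (1-M) × (1-K) = 255 × 0.82 × 0.79 = 165.189 → 165
B = 255 × (1-Y) × (1-K) = 255 × 0.03 × 0.79 = 6.0435 → 6
= RGB(97, 165, 6)


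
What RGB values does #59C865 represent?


59 → 89 (R)
C8 → 200 (G)
65 → 101 (B)
= RGB(89, 200, 101)


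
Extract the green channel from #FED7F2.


Color: #FED7F2
R = FE = 254
G = D7 = 215
B = F2 = 242
Green = 215


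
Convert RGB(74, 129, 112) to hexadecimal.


R = 74 → 4A (hex)
G = 129 → 81 (hex)
B = 112 → 70 (hex)
Hex = #4A8170


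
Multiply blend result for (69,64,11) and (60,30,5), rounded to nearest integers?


Multiply: C = A×B/255, rounded to nearest integer
R: 69×60/255 = 4140/255 ≈ 16.235 → 16
G: 64×30/255 = 1920/255 ≈ 7.529 → 8
B: 11×5/255 = 55/255 ≈ 0.216 → 0
= RGB(16, 8, 0)


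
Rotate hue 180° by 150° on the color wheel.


New hue = (H + rotation) mod 360
New hue = (180 + 150) mod 360
= 330 mod 360
= 330°


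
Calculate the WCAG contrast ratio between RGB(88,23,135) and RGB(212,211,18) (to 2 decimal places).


Linearize each sRGB channel c=v/255: c/12.92 if c ≤ 0.04045 else ((c+0.055)/1.055)^2.4
L = 0.2126×R_lin + 0.7152×G_lin + 0.0722×B_lin
Color 1 (88,23,135):
  R=88: 88/255≈0.3451 > 0.04045 → ((0.3451+0.055)/1.055)^2.4 ≈ 0.09759
  G=23: 23/255≈0.0902 > 0.04045 → ((0.0902+0.055)/1.055)^2.4 ≈ 0.00857
  B=135: 135/255≈0.5294 > 0.04045 → ((0.5294+0.055)/1.055)^2.4 ≈ 0.24228
  L1 = 0.2126×0.09759 + 0.7152×0.00857 + 0.0722×0.24228 ≈ 0.04437
Color 2 (212,211,18):
  R=212: 212/255≈0.8314 > 0.04045 → ((0.8314+0.055)/1.055)^2.4 ≈ 0.65837
  G=211: 211/255≈0.8275 > 0.04045 → ((0.8275+0.055)/1.055)^2.4 ≈ 0.65141
  B=18: 18/255≈0.0706 > 0.04045 → ((0.0706+0.055)/1.055)^2.4 ≈ 0.00605
  L2 = 0.2126×0.65837 + 0.7152×0.65141 + 0.0722×0.00605 ≈ 0.60629
Lighter = 0.60629, Darker = 0.04437
Ratio = (L_lighter + 0.05) / (L_darker + 0.05)
Ratio = (0.60629 + 0.05) / (0.04437 + 0.05) = 0.65629 / 0.09437 ≈ 6.9546
Ratio ≈ 6.95:1


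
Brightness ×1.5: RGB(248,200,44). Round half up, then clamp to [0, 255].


Multiply each channel by 1.5, round half up, clamp to [0, 255]
R: 248×1.5 = 372 → clamp → 255
G: 200×1.5 = 300 → clamp → 255
B: 44×1.5 = 66
= RGB(255, 255, 66)


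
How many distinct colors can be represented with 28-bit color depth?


Colors = 2^bits = 2^28
= 268,435,456 colors


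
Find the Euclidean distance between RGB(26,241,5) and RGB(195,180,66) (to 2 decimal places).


d = √[(R₁-R₂)² + (G₁-G₂)² + (B₁-B₂)²]
d = √[(26-195)² + (241-180)² + (5-66)²]
d = √[28561 + 3721 + 3721]
d = √36003
d ≈ 189.74


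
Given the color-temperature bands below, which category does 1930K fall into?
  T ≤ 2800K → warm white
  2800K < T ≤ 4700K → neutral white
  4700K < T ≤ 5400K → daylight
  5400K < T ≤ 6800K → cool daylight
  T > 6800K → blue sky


Temperature: 1930K
1930K ≤ 2800K → warm white
Classification: warm white


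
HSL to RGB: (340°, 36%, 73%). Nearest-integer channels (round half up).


H=340°, S=0.36, L=0.73
C = (1-|2L-1|)×S = (1-|0.46|)×0.36 = 0.1944
H' = H/60 = 340/60 ≈ 5.6667; X = C×(1-|H' mod 2 - 1|) = 0.0648
m = L - C/2 = 0.73 - 0.0972 = 0.6328
Sector ⌊H'⌋ = 5 → (R',G',B') = (0.1944, 0.0, 0.0648)
RGB = ((R'+m)×255, (G'+m)×255, (B'+m)×255) = (210.936, 161.364, 177.888)
Round half up → RGB(211, 161, 178)


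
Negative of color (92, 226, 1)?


Invert: (255-R, 255-G, 255-B)
R: 255-92 = 163
G: 255-226 = 29
B: 255-1 = 254
= RGB(163, 29, 254)


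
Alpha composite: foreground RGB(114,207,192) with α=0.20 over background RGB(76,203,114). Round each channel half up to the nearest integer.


C = α×F + (1-α)×B, with 1-α = 0.80
R: 0.20×114 + 0.80×76 = 22.80 + 60.80 = 83.60 → 84
G: 0.20×207 + 0.80×203 = 41.40 + 162.40 = 203.80 → 204
B: 0.20×192 + 0.80×114 = 38.40 + 91.20 = 129.60 → 130
= RGB(84, 204, 130)


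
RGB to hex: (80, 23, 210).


R = 80 → 50 (hex)
G = 23 → 17 (hex)
B = 210 → D2 (hex)
Hex = #5017D2


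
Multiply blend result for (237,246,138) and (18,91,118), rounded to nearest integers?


Multiply: C = A×B/255, rounded to nearest integer
R: 237×18/255 = 4266/255 ≈ 16.729 → 17
G: 246×91/255 = 22386/255 ≈ 87.788 → 88
B: 138×118/255 = 16284/255 ≈ 63.859 → 64
= RGB(17, 88, 64)


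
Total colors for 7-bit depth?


Colors = 2^bits = 2^7
= 128 colors


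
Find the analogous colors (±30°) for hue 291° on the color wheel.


Base hue: 291°
Left analog: (291 - 30) mod 360 = 261°
Right analog: (291 + 30) mod 360 = 321°
Analogous hues = 261° and 321°


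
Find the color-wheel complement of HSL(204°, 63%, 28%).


Complement = opposite side of color wheel = hue + 180°
H' = (204 + 180) mod 360 = 24°
S and L unchanged.
= HSL(24°, 63%, 28%)


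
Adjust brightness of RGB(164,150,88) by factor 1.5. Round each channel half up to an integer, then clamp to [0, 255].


Multiply each channel by 1.5, round half up, clamp to [0, 255]
R: 164×1.5 = 246
G: 150×1.5 = 225
B: 88×1.5 = 132
= RGB(246, 225, 132)


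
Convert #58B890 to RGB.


58 → 88 (R)
B8 → 184 (G)
90 → 144 (B)
= RGB(88, 184, 144)


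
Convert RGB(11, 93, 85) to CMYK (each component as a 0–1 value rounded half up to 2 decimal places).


R'=11/255≈0.0431, G'=93/255≈0.3647, B'=85/255≈0.3333
K = 1 - max(R',G',B') = 1 - 93/255 = 162/255 = 0.63529… → 0.64
(1-R'-K)/(1-K) simplifies to (max-R)/max with max = 93:
C = (93-11)/93 = 82/93 = 0.88172… → 0.88
M = (93-93)/93 = 0/93 = 0 → 0.00
Y = (93-85)/93 = 8/93 = 0.08602… → 0.09
= CMYK(0.88, 0.00, 0.09, 0.64)


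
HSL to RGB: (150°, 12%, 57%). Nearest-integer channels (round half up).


H=150°, S=0.12, L=0.57
C = (1-|2L-1|)×S = (1-|0.14|)×0.12 = 0.1032
H' = H/60 = 150/60 ≈ 2.5000; X = C×(1-|H' mod 2 - 1|) = 0.0516
m = L - C/2 = 0.57 - 0.0516 = 0.5184
Sector ⌊H'⌋ = 2 → (R',G',B') = (0.0, 0.1032, 0.0516)
RGB = ((R'+m)×255, (G'+m)×255, (B'+m)×255) = (132.192, 158.508, 145.35)
Round half up → RGB(132, 159, 145)


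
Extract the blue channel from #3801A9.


Color: #3801A9
R = 38 = 56
G = 01 = 1
B = A9 = 169
Blue = 169


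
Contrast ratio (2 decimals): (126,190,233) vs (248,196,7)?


Linearize each sRGB channel c=v/255: c/12.92 if c ≤ 0.04045 else ((c+0.055)/1.055)^2.4
L = 0.2126×R_lin + 0.7152×G_lin + 0.0722×B_lin
Color 1 (126,190,233):
  R=126: 126/255≈0.4941 > 0.04045 → ((0.4941+0.055)/1.055)^2.4 ≈ 0.20864
  G=190: 190/255≈0.7451 > 0.04045 → ((0.7451+0.055)/1.055)^2.4 ≈ 0.51492
  B=233: 233/255≈0.9137 > 0.04045 → ((0.9137+0.055)/1.055)^2.4 ≈ 0.81485
  L1 = 0.2126×0.20864 + 0.7152×0.51492 + 0.0722×0.81485 ≈ 0.47146
Color 2 (248,196,7):
  R=248: 248/255≈0.9725 > 0.04045 → ((0.9725+0.055)/1.055)^2.4 ≈ 0.93869
  G=196: 196/255≈0.7686 > 0.04045 → ((0.7686+0.055)/1.055)^2.4 ≈ 0.55201
  B=7: 7/255≈0.0275 ≤ 0.04045 → 0.0275/12.92 ≈ 0.00212
  L2 = 0.2126×0.93869 + 0.7152×0.55201 + 0.0722×0.00212 ≈ 0.59452
Lighter = 0.59452, Darker = 0.47146
Ratio = (L_lighter + 0.05) / (L_darker + 0.05)
Ratio = (0.59452 + 0.05) / (0.47146 + 0.05) = 0.64452 / 0.52146 ≈ 1.2360
Ratio ≈ 1.24:1


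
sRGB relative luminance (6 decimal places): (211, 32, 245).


Linearize each channel (sRGB transfer function): c = v/255; c_lin = c/12.92 if c ≤ 0.04045, else ((c+0.055)/1.055)^2.4
  R: 211/255 ≈ 0.827451 > 0.04045 → ((0.827451+0.055)/1.055)^2.4 ≈ 0.651406
  G: 32/255 ≈ 0.125490 > 0.04045 → ((0.125490+0.055)/1.055)^2.4 ≈ 0.014444
  B: 245/255 ≈ 0.960784 > 0.04045 → ((0.960784+0.055)/1.055)^2.4 ≈ 0.913099
R_lin = 0.651406, G_lin = 0.014444, B_lin = 0.913099
L = 0.2126×R + 0.7152×G + 0.0722×B
L = 0.2126×0.651406 + 0.7152×0.014444 + 0.0722×0.913099
L ≈ 0.214745


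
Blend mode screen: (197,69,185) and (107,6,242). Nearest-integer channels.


Screen: C = 255 - (255-A)×(255-B)/255, rounded to nearest integer
R: 255 - (255-197)×(255-107)/255 = 255 - 8584/255 ≈ 255 - 33.663 = 221.337 → 221
G: 255 - (255-69)×(255-6)/255 = 255 - 46314/255 ≈ 255 - 181.624 = 73.376 → 73
B: 255 - (255-185)×(255-242)/255 = 255 - 910/255 ≈ 255 - 3.569 = 251.431 → 251
= RGB(221, 73, 251)


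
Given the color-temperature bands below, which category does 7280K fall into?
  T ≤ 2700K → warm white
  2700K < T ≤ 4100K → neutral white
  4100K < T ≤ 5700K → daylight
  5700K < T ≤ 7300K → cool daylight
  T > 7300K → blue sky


Temperature: 7280K
5700K < 7280K ≤ 7300K → cool daylight
Classification: cool daylight


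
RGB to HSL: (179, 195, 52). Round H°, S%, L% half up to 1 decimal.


Normalize: R'=179/255≈0.7020, G'=195/255≈0.7647, B'=52/255≈0.2039
Max=195/255, Min=52/255, Δ=Max-Min=143/255
L = (Max+Min)/2 = (195+52)/510 = 247/510 = 0.48431… → L = 48.4%
L ≤ 0.5 → S = Δ/(Max+Min) = 143/(195+52) = 143/247 = 0.57894… → S = 57.9%
(the 1/255 factors cancel in S and H, so raw channel differences can be used)
Max is G' → H = 60 × ((B-R)/Δ + 2) = 60 × ((52-179)/143 + 2)
  -127/143 + 2 = -0.8881… + 2 = 1.1118…
  H = 60 × 1.1118… = 66.713…° → H = 66.7°
= HSL(66.7°, 57.9%, 48.4%)


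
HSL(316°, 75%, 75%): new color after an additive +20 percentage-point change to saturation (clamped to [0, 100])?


Original S = 75%
Adjustment = +20 percentage points
New S = 75 + (20) = 95
Clamp to [0, 100] → 95
= HSL(316°, 95%, 75%)


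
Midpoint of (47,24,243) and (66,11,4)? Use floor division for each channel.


Midpoint: each channel = ⌊(C₁+C₂)/2⌋
R: ⌊(47+66)/2⌋ = 56
G: ⌊(24+11)/2⌋ = 17
B: ⌊(243+4)/2⌋ = 123
= RGB(56, 17, 123)


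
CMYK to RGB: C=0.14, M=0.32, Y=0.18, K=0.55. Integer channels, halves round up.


R = 255 × (1-C) × (1-K) = 255 × 0.86 × 0.45 = 98.685 → 99
G = 255 × (1-M) × (1-K) = 255 × 0.68 × 0.45 = 78.03 → 78
B = 255 × (1-Y) × (1-K) = 255 × 0.82 × 0.45 = 94.095 → 94
= RGB(99, 78, 94)


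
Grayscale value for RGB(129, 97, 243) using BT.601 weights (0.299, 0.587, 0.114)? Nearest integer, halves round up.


Gray = 0.299×R + 0.587×G + 0.114×B
Gray = 0.299×129 + 0.587×97 + 0.114×243
Gray = 38.571 + 56.939 + 27.702
Gray = 123.212 → round half up → 123
Gray = 123


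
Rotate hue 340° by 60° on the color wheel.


New hue = (H + rotation) mod 360
New hue = (340 + 60) mod 360
= 400 mod 360
= 40°


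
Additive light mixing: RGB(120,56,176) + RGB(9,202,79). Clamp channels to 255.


Additive: each channel = min(255, C₁+C₂)
R: 120+9 = 129 → 129
G: 56+202 = 258 → 255
B: 176+79 = 255 → 255
= RGB(129, 255, 255)


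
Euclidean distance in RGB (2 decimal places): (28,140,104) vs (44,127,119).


d = √[(R₁-R₂)² + (G₁-G₂)² + (B₁-B₂)²]
d = √[(28-44)² + (140-127)² + (104-119)²]
d = √[256 + 169 + 225]
d = √650
d ≈ 25.50


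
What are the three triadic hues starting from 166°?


Triadic: equally spaced at 120° intervals
H1 = 166°
H2 = (166 + 120) mod 360 = 286°
H3 = (166 + 240) mod 360 = 46°
Triadic = 166°, 286°, 46°


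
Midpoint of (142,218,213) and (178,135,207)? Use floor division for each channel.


Midpoint: each channel = ⌊(C₁+C₂)/2⌋
R: ⌊(142+178)/2⌋ = 160
G: ⌊(218+135)/2⌋ = 176
B: ⌊(213+207)/2⌋ = 210
= RGB(160, 176, 210)


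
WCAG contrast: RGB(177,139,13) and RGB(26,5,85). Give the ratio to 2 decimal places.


Linearize each sRGB channel c=v/255: c/12.92 if c ≤ 0.04045 else ((c+0.055)/1.055)^2.4
L = 0.2126×R_lin + 0.7152×G_lin + 0.0722×B_lin
Color 1 (177,139,13):
  R=177: 177/255≈0.6941 > 0.04045 → ((0.6941+0.055)/1.055)^2.4 ≈ 0.43966
  G=139: 139/255≈0.5451 > 0.04045 → ((0.5451+0.055)/1.055)^2.4 ≈ 0.25818
  B=13: 13/255≈0.0510 > 0.04045 → ((0.0510+0.055)/1.055)^2.4 ≈ 0.00402
  L1 = 0.2126×0.43966 + 0.7152×0.25818 + 0.0722×0.00402 ≈ 0.27841
Color 2 (26,5,85):
  R=26: 26/255≈0.1020 > 0.04045 → ((0.1020+0.055)/1.055)^2.4 ≈ 0.01033
  G=5: 5/255≈0.0196 ≤ 0.04045 → 0.0196/12.92 ≈ 0.00152
  B=85: 85/255≈0.3333 > 0.04045 → ((0.3333+0.055)/1.055)^2.4 ≈ 0.09084
  L2 = 0.2126×0.01033 + 0.7152×0.00152 + 0.0722×0.09084 ≈ 0.00984
Lighter = 0.27841, Darker = 0.00984
Ratio = (L_lighter + 0.05) / (L_darker + 0.05)
Ratio = (0.27841 + 0.05) / (0.00984 + 0.05) = 0.32841 / 0.05984 ≈ 5.4882
Ratio ≈ 5.49:1


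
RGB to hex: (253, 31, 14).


R = 253 → FD (hex)
G = 31 → 1F (hex)
B = 14 → 0E (hex)
Hex = #FD1F0E


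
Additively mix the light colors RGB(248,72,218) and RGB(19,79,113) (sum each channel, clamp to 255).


Additive: each channel = min(255, C₁+C₂)
R: 248+19 = 267 → 255
G: 72+79 = 151 → 151
B: 218+113 = 331 → 255
= RGB(255, 151, 255)


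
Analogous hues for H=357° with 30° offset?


Base hue: 357°
Left analog: (357 - 30) mod 360 = 327°
Right analog: (357 + 30) mod 360 = 27°
Analogous hues = 327° and 27°


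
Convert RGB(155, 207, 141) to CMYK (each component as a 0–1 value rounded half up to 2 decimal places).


R'=155/255≈0.6078, G'=207/255≈0.8118, B'=141/255≈0.5529
K = 1 - max(R',G',B') = 1 - 207/255 = 48/255 = 0.18823… → 0.19
(1-R'-K)/(1-K) simplifies to (max-R)/max with max = 207:
C = (207-155)/207 = 52/207 = 0.25120… → 0.25
M = (207-207)/207 = 0/207 = 0 → 0.00
Y = (207-141)/207 = 66/207 = 0.31884… → 0.32
= CMYK(0.25, 0.00, 0.32, 0.19)


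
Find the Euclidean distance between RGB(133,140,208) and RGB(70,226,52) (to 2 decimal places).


d = √[(R₁-R₂)² + (G₁-G₂)² + (B₁-B₂)²]
d = √[(133-70)² + (140-226)² + (208-52)²]
d = √[3969 + 7396 + 24336]
d = √35701
d ≈ 188.95


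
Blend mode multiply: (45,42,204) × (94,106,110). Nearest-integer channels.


Multiply: C = A×B/255, rounded to nearest integer
R: 45×94/255 = 4230/255 ≈ 16.588 → 17
G: 42×106/255 = 4452/255 ≈ 17.459 → 17
B: 204×110/255 = 22440/255 ≈ 88.000 → 88
= RGB(17, 17, 88)


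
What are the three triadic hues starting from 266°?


Triadic: equally spaced at 120° intervals
H1 = 266°
H2 = (266 + 120) mod 360 = 26°
H3 = (266 + 240) mod 360 = 146°
Triadic = 266°, 26°, 146°


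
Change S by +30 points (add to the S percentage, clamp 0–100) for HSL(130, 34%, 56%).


Original S = 34%
Adjustment = +30 percentage points
New S = 34 + (30) = 64
Clamp to [0, 100] → 64
= HSL(130°, 64%, 56%)


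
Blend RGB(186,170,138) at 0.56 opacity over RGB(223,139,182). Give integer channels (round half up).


C = α×F + (1-α)×B, with 1-α = 0.44
R: 0.56×186 + 0.44×223 = 104.16 + 98.12 = 202.28 → 202
G: 0.56×170 + 0.44×139 = 95.20 + 61.16 = 156.36 → 156
B: 0.56×138 + 0.44×182 = 77.28 + 80.08 = 157.36 → 157
= RGB(202, 156, 157)


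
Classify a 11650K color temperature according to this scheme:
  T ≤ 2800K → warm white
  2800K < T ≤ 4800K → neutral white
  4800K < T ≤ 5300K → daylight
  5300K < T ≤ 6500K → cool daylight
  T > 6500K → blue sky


Temperature: 11650K
11650K > 6500K → blue sky
Classification: blue sky


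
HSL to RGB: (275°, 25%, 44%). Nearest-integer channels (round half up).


H=275°, S=0.25, L=0.44
C = (1-|2L-1|)×S = (1-|-0.12|)×0.25 = 0.22
H' = H/60 = 275/60 ≈ 4.5833; X = C×(1-|H' mod 2 - 1|) ≈ 0.1283
m = L - C/2 = 0.44 - 0.11 = 0.33
Sector ⌊H'⌋ = 4 → (R',G',B') = (≈0.1283, 0.0, 0.22)
RGB = ((R'+m)×255, (G'+m)×255, (B'+m)×255) = (116.875, 84.15, 140.25)
Round half up → RGB(117, 84, 140)


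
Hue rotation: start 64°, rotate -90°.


New hue = (H + rotation) mod 360
New hue = (64 -90) mod 360
= -26 mod 360
= 334°


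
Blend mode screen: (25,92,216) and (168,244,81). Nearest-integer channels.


Screen: C = 255 - (255-A)×(255-B)/255, rounded to nearest integer
R: 255 - (255-25)×(255-168)/255 = 255 - 20010/255 ≈ 255 - 78.471 = 176.529 → 177
G: 255 - (255-92)×(255-244)/255 = 255 - 1793/255 ≈ 255 - 7.031 = 247.969 → 248
B: 255 - (255-216)×(255-81)/255 = 255 - 6786/255 ≈ 255 - 26.612 = 228.388 → 228
= RGB(177, 248, 228)


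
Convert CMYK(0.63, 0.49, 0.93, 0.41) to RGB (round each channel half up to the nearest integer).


R = 255 × (1-C) × (1-K) = 255 × 0.37 × 0.59 = 55.6665 → 56
G = 255 × (1-M) × (1-K) = 255 × 0.51 × 0.59 = 76.7295 → 77
B = 255 × (1-Y) × (1-K) = 255 × 0.07 × 0.59 = 10.5315 → 11
= RGB(56, 77, 11)


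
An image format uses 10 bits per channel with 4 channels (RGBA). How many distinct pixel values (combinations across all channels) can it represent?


Total bits = 10 bits/channel × 4 channels = 40 bits
Distinct pixel values = 2^40
= 1,099,511,627,776 pixel values


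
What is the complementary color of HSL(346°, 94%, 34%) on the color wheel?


Complement = opposite side of color wheel = hue + 180°
H' = (346 + 180) mod 360 = 166°
S and L unchanged.
= HSL(166°, 94%, 34%)


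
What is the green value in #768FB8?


Color: #768FB8
R = 76 = 118
G = 8F = 143
B = B8 = 184
Green = 143


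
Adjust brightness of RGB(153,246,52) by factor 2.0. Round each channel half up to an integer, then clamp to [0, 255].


Multiply each channel by 2.0, round half up, clamp to [0, 255]
R: 153×2.0 = 306 → clamp → 255
G: 246×2.0 = 492 → clamp → 255
B: 52×2.0 = 104
= RGB(255, 255, 104)


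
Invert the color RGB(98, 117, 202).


Invert: (255-R, 255-G, 255-B)
R: 255-98 = 157
G: 255-117 = 138
B: 255-202 = 53
= RGB(157, 138, 53)


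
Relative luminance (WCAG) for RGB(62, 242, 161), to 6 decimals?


Linearize each channel (sRGB transfer function): c = v/255; c_lin = c/12.92 if c ≤ 0.04045, else ((c+0.055)/1.055)^2.4
  R: 62/255 ≈ 0.243137 > 0.04045 → ((0.243137+0.055)/1.055)^2.4 ≈ 0.048172
  G: 242/255 ≈ 0.949020 > 0.04045 → ((0.949020+0.055)/1.055)^2.4 ≈ 0.887923
  B: 161/255 ≈ 0.631373 > 0.04045 → ((0.631373+0.055)/1.055)^2.4 ≈ 0.356400
R_lin = 0.048172, G_lin = 0.887923, B_lin = 0.356400
L = 0.2126×R + 0.7152×G + 0.0722×B
L = 0.2126×0.048172 + 0.7152×0.887923 + 0.0722×0.356400
L ≈ 0.671016


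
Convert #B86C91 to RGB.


B8 → 184 (R)
6C → 108 (G)
91 → 145 (B)
= RGB(184, 108, 145)


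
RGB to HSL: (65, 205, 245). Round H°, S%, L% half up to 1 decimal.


Normalize: R'=65/255≈0.2549, G'=205/255≈0.8039, B'=245/255≈0.9608
Max=245/255, Min=65/255, Δ=Max-Min=180/255
L = (Max+Min)/2 = (245+65)/510 = 310/510 = 0.60784… → L = 60.8%
L > 0.5 → S = Δ/(2-Max-Min) = 180/(510-245-65) = 180/200 = 0.9 → S = 90.0%
(the 1/255 factors cancel in S and H, so raw channel differences can be used)
Max is B' → H = 60 × ((R-G)/Δ + 4) = 60 × ((65-205)/180 + 4)
  -140/180 + 4 = -0.7777… + 4 = 3.2222…
  H = 60 × 3.2222… = 193.333…° → H = 193.3°
= HSL(193.3°, 90.0%, 60.8%)


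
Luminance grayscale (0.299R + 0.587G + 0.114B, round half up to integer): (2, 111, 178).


Gray = 0.299×R + 0.587×G + 0.114×B
Gray = 0.299×2 + 0.587×111 + 0.114×178
Gray = 0.598 + 65.157 + 20.292
Gray = 86.047 → round half up → 86
Gray = 86


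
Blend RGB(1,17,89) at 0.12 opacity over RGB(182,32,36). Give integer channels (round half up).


C = α×F + (1-α)×B, with 1-α = 0.88
R: 0.12×1 + 0.88×182 = 0.12 + 160.16 = 160.28 → 160
G: 0.12×17 + 0.88×32 = 2.04 + 28.16 = 30.20 → 30
B: 0.12×89 + 0.88×36 = 10.68 + 31.68 = 42.36 → 42
= RGB(160, 30, 42)


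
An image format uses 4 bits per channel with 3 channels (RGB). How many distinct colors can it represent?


Total bits = 4 bits/channel × 3 channels = 12 bits
Distinct colors = 2^12
= 4,096 colors


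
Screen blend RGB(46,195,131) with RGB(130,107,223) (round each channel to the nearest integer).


Screen: C = 255 - (255-A)×(255-B)/255, rounded to nearest integer
R: 255 - (255-46)×(255-130)/255 = 255 - 26125/255 ≈ 255 - 102.451 = 152.549 → 153
G: 255 - (255-195)×(255-107)/255 = 255 - 8880/255 ≈ 255 - 34.824 = 220.176 → 220
B: 255 - (255-131)×(255-223)/255 = 255 - 3968/255 ≈ 255 - 15.561 = 239.439 → 239
= RGB(153, 220, 239)


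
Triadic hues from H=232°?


Triadic: equally spaced at 120° intervals
H1 = 232°
H2 = (232 + 120) mod 360 = 352°
H3 = (232 + 240) mod 360 = 112°
Triadic = 232°, 352°, 112°


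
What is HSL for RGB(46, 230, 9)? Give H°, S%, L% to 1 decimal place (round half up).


Normalize: R'=46/255≈0.1804, G'=230/255≈0.9020, B'=9/255≈0.0353
Max=230/255, Min=9/255, Δ=Max-Min=221/255
L = (Max+Min)/2 = (230+9)/510 = 239/510 = 0.46862… → L = 46.9%
L ≤ 0.5 → S = Δ/(Max+Min) = 221/(230+9) = 221/239 = 0.92468… → S = 92.5%
(the 1/255 factors cancel in S and H, so raw channel differences can be used)
Max is G' → H = 60 × ((B-R)/Δ + 2) = 60 × ((9-46)/221 + 2)
  -37/221 + 2 = -0.1674… + 2 = 1.8325…
  H = 60 × 1.8325… = 109.954…° → H = 110.0°
= HSL(110.0°, 92.5%, 46.9%)


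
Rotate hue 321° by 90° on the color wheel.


New hue = (H + rotation) mod 360
New hue = (321 + 90) mod 360
= 411 mod 360
= 51°


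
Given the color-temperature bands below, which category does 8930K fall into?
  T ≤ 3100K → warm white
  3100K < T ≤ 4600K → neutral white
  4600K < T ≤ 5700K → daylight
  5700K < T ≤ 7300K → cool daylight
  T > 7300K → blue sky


Temperature: 8930K
8930K > 7300K → blue sky
Classification: blue sky


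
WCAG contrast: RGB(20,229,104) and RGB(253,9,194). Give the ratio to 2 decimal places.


Linearize each sRGB channel c=v/255: c/12.92 if c ≤ 0.04045 else ((c+0.055)/1.055)^2.4
L = 0.2126×R_lin + 0.7152×G_lin + 0.0722×B_lin
Color 1 (20,229,104):
  R=20: 20/255≈0.0784 > 0.04045 → ((0.0784+0.055)/1.055)^2.4 ≈ 0.00700
  G=229: 229/255≈0.8980 > 0.04045 → ((0.8980+0.055)/1.055)^2.4 ≈ 0.78354
  B=104: 104/255≈0.4078 > 0.04045 → ((0.4078+0.055)/1.055)^2.4 ≈ 0.13843
  L1 = 0.2126×0.00700 + 0.7152×0.78354 + 0.0722×0.13843 ≈ 0.57187
Color 2 (253,9,194):
  R=253: 253/255≈0.9922 > 0.04045 → ((0.9922+0.055)/1.055)^2.4 ≈ 0.98225
  G=9: 9/255≈0.0353 ≤ 0.04045 → 0.0353/12.92 ≈ 0.00273
  B=194: 194/255≈0.7608 > 0.04045 → ((0.7608+0.055)/1.055)^2.4 ≈ 0.53948
  L2 = 0.2126×0.98225 + 0.7152×0.00273 + 0.0722×0.53948 ≈ 0.24973
Lighter = 0.57187, Darker = 0.24973
Ratio = (L_lighter + 0.05) / (L_darker + 0.05)
Ratio = (0.57187 + 0.05) / (0.24973 + 0.05) = 0.62187 / 0.29973 ≈ 2.0748
Ratio ≈ 2.07:1


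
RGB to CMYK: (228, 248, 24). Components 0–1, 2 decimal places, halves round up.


R'=228/255≈0.8941, G'=248/255≈0.9725, B'=24/255≈0.0941
K = 1 - max(R',G',B') = 1 - 248/255 = 7/255 = 0.02745… → 0.03
(1-R'-K)/(1-K) simplifies to (max-R)/max with max = 248:
C = (248-228)/248 = 20/248 = 0.08064… → 0.08
M = (248-248)/248 = 0/248 = 0 → 0.00
Y = (248-24)/248 = 224/248 = 0.90322… → 0.90
= CMYK(0.08, 0.00, 0.90, 0.03)


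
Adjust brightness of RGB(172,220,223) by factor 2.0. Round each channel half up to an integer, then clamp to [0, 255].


Multiply each channel by 2.0, round half up, clamp to [0, 255]
R: 172×2.0 = 344 → clamp → 255
G: 220×2.0 = 440 → clamp → 255
B: 223×2.0 = 446 → clamp → 255
= RGB(255, 255, 255)


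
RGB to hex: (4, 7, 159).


R = 4 → 04 (hex)
G = 7 → 07 (hex)
B = 159 → 9F (hex)
Hex = #04079F


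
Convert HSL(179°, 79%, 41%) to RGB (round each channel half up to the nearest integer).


H=179°, S=0.79, L=0.41
C = (1-|2L-1|)×S = (1-|-0.18|)×0.79 = 0.6478
H' = H/60 = 179/60 ≈ 2.9833; X = C×(1-|H' mod 2 - 1|) ≈ 0.6370
m = L - C/2 = 0.41 - 0.3239 = 0.0861
Sector ⌊H'⌋ = 2 → (R',G',B') = (0.0, 0.6478, ≈0.6370)
RGB = ((R'+m)×255, (G'+m)×255, (B'+m)×255) = (21.9555, 187.1445, 184.39135)
Round half up → RGB(22, 187, 184)


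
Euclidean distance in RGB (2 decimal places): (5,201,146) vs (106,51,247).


d = √[(R₁-R₂)² + (G₁-G₂)² + (B₁-B₂)²]
d = √[(5-106)² + (201-51)² + (146-247)²]
d = √[10201 + 22500 + 10201]
d = √42902
d ≈ 207.13


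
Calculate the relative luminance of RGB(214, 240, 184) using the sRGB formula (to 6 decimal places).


Linearize each channel (sRGB transfer function): c = v/255; c_lin = c/12.92 if c ≤ 0.04045, else ((c+0.055)/1.055)^2.4
  R: 214/255 ≈ 0.839216 > 0.04045 → ((0.839216+0.055)/1.055)^2.4 ≈ 0.672443
  G: 240/255 ≈ 0.941176 > 0.04045 → ((0.941176+0.055)/1.055)^2.4 ≈ 0.871367
  B: 184/255 ≈ 0.721569 > 0.04045 → ((0.721569+0.055)/1.055)^2.4 ≈ 0.479320
R_lin = 0.672443, G_lin = 0.871367, B_lin = 0.479320
L = 0.2126×R + 0.7152×G + 0.0722×B
L = 0.2126×0.672443 + 0.7152×0.871367 + 0.0722×0.479320
L ≈ 0.800770


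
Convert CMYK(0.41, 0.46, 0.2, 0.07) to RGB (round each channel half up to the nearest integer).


R = 255 × (1-C) × (1-K) = 255 × 0.59 × 0.93 = 139.9185 → 140
G = 255 × (1-M) × (1-K) = 255 × 0.54 × 0.93 = 128.061 → 128
B = 255 × (1-Y) × (1-K) = 255 × 0.80 × 0.93 = 189.72 → 190
= RGB(140, 128, 190)


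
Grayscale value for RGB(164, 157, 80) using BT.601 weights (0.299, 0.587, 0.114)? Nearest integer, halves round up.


Gray = 0.299×R + 0.587×G + 0.114×B
Gray = 0.299×164 + 0.587×157 + 0.114×80
Gray = 49.036 + 92.159 + 9.120
Gray = 150.315 → round half up → 150
Gray = 150
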